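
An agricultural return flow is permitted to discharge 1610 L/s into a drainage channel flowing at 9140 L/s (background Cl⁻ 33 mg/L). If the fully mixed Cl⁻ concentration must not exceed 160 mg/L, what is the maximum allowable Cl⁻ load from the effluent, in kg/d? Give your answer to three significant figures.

Mass balance at the limit: 9140·33.00 + 1610·Cₑ = 10750·160 → Cₑ = 881.0 mg/L.
1610 L/s = 1.610 m³/s. Load = 1.610 m³/s × 881.0 g/m³ × 86 400 s/d = 122500 kg/d.

123000 kg/d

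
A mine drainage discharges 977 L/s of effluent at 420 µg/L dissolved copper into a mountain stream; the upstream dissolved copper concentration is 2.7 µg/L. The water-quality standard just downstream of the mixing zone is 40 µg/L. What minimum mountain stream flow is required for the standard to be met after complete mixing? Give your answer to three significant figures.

9950 L/s

Set C_mix = 40: (Q·2.700 + 977.0·420.0) / (Q + 977.0) = 40
→ Q = 977.0·(420.0 − 40)/(40 − 2.700) = 9953 L/s.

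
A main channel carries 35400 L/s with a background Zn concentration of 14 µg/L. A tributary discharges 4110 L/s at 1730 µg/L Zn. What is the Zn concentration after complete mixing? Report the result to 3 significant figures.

193 µg/L

After mixing, C = (35400·14.00 + 4110·1730) / 39510 = 7606000/39510 = 192.5 µg/L.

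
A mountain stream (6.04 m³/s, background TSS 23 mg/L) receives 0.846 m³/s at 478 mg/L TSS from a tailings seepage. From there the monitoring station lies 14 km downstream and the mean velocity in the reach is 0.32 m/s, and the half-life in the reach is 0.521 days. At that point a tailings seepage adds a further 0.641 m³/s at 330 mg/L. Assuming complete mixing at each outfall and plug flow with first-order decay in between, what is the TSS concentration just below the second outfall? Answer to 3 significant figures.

Mass balance: C = (6.040·23.00 + 0.8460·478.0) / 6.886 = 543.3/6.886 = 78.90 mg/L; combined flow 6.886 m³/s.
Travel time t = 14·1000 / 0.32 = 43750 s = 12.15 h.
Half-life 0.521 d → k = ln 2 / 0.521 = 1.330 d⁻¹.
After decay, C = 78.90 × e^(−kt) = 78.90 × 0.5098 = 40.23 mg/L.
Second outfall: C = (6.886·40.23 + 0.6410·330.0)/7.527 = 64.90 mg/L.

64.9 mg/L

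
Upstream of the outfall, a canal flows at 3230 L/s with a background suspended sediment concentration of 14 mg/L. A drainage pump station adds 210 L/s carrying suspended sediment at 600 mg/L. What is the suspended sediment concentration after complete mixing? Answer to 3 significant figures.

49.8 mg/L

Conservation of mass: C = (3230·14.00 + 210.0·600.0) / 3440 = 171200/3440 = 49.77 mg/L.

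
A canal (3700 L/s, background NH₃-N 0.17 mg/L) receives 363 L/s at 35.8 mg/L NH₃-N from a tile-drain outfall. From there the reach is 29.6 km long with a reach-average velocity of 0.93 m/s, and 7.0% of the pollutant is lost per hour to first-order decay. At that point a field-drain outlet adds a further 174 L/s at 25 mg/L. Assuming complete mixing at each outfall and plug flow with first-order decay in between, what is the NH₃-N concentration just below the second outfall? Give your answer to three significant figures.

2.72 mg/L

Flow-weighted average: C = (3700·0.1700 + 363.0·35.80) / 4063 = 13620/4063 = 3.353 mg/L; combined flow 4063 L/s.
Travel time t = 29.6·1000 / 0.93 = 31830 s = 8.841 h.
7.0%/h lost → k = −ln(1 − 0.07) = 0.07257 h⁻¹.
Decay over the reach: 3.353·exp(−kt) = 3.353·0.5264 = 1.765 mg/L.
At the second outfall, C = (4063·1.765 + 174.0·25.00) / (4063 + 174.0) = 2.720 mg/L.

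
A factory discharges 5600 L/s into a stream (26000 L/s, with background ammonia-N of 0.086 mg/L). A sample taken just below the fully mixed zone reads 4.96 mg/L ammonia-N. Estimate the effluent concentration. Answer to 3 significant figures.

27.6 mg/L

Mass balance: 26000·0.08600 + 5600·Cₑ = 31600·4.960
→ Cₑ = (31600·4.960 − 26000·0.08600) / 5600 = 27.59 mg/L.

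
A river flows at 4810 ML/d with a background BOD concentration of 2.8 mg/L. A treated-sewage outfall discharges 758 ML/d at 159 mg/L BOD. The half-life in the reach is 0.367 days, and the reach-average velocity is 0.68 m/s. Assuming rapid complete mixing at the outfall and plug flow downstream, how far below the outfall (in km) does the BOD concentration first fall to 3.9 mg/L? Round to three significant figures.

Mass balance: C = (4810·2.800 + 758.0·159.0) / 5568 = 134000/5568 = 24.06 mg/L.
Half-life 0.367 d → k = ln 2 / 0.367 = 1.889 d⁻¹.
Set 24.06·exp(−k·t) = 3.9 → t = ln(24.06/3.9)/k = 83250 s = 23.12 h.
Distance = v·t = 0.68·83250 = 56610 m = 56.61 km.

56.6 km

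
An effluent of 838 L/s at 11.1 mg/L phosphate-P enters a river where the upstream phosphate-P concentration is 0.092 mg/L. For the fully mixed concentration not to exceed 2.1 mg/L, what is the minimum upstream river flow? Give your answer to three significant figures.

Set C_mix = 2.1: (Q·0.09200 + 838.0·11.10) / (Q + 838.0) = 2.1
→ Q = 838.0·(11.10 − 2.1)/(2.1 − 0.09200) = 3756 L/s.

3760 L/s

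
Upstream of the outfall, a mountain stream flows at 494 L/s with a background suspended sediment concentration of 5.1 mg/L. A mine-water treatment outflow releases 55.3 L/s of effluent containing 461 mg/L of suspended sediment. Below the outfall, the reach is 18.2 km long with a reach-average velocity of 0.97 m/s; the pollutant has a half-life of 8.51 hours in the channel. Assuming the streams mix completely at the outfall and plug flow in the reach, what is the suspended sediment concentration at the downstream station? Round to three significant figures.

Mixed concentration C = ΣQC/ΣQ = (494.0·5.100 + 55.30·461.0) / 549.3 = 28010/549.3 = 51.00 mg/L.
Travel time t = 18.2·1000 / 0.97 = 18760 s = 5.212 h.
Half-life 8.51 h → k = ln 2 / 8.51 = 0.08145 h⁻¹ = 1.955 d⁻¹.
After decay, C = 51.00 × e^(−kt) = 51.00 × 0.6541 = 33.36 mg/L.

33.4 mg/L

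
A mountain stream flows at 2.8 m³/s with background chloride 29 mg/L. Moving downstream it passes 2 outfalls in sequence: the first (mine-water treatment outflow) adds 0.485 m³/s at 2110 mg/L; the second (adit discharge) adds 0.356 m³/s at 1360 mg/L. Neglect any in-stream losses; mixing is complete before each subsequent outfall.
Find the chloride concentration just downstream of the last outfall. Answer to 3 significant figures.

436 mg/L

After outfall 1: Q = 2.800 + 0.4850 = 3.285 m³/s; C = (2.800·29.00 + 0.4850·2110)/3.285 = 336.2 mg/L.
After outfall 2: Q = 3.285 + 0.3560 = 3.641 m³/s; C = (3.285·336.2 + 0.3560·1360)/3.641 = 436.3 mg/L.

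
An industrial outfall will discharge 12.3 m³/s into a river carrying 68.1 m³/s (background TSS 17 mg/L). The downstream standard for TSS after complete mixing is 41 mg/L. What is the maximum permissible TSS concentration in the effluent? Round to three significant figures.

174 mg/L

At the limit, (Qr·Cr + Qe·Cₑ)/(Qr + Qe) = 41:
Cₑ = (80.40·41 − 68.10·17.00) / 12.30 = 173.9 mg/L.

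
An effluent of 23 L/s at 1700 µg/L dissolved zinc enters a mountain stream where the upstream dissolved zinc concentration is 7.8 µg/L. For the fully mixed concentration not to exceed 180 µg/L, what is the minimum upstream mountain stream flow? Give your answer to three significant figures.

203 L/s

Set C_mix = 180: (Q·7.800 + 23.00·1700) / (Q + 23.00) = 180
→ Q = 23.00·(1700 − 180)/(180 − 7.800) = 203.0 L/s.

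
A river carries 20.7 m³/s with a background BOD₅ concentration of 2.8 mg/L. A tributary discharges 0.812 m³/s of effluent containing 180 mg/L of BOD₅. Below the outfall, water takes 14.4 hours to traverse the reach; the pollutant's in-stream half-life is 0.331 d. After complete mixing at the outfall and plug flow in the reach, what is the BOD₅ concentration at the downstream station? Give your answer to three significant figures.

Flow-weighted average: C = (20.70·2.800 + 0.8120·180.0) / 21.51 = 204.1/21.51 = 9.489 mg/L.
Half-life 0.331 d → k = ln 2 / 0.331 = 2.094 d⁻¹.
Applying C = C₀e^(−kt): 9.489 × 0.2847 = 2.701 mg/L.

2.70 mg/L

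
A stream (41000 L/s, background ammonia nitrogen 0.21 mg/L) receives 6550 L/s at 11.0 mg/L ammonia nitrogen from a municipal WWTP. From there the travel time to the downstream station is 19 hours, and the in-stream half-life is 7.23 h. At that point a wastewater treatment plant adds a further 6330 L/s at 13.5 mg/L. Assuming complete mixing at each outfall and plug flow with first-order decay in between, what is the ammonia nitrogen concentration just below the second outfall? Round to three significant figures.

Conservation of mass: C = (41000·0.2100 + 6550·11.00) / 47550 = 80660/47550 = 1.696 mg/L; combined flow 47550 L/s.
Half-life 7.23 h → k = ln 2 / 7.23 = 0.09587 h⁻¹ = 2.301 d⁻¹.
First-order decay: C = 1.696·exp(−k·t) = 1.696·0.1618 = 0.2744 mg/L.
At the second outfall, C = (47550·0.2744 + 6330·13.50) / (47550 + 6330) = 1.828 mg/L.

1.83 mg/L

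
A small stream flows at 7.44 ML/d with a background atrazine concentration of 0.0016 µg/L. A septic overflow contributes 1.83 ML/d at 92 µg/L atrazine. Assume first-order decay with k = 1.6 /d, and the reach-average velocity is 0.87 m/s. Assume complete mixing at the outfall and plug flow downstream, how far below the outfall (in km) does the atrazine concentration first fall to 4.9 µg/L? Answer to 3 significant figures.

After mixing, C = (7.440·0.001600 + 1.830·92.00) / 9.270 = 168.4/9.270 = 18.16 µg/L.
Set 18.16·exp(−k·t) = 4.9 → t = ln(18.16/4.9)/k = 70750 s = 19.65 h.
Distance = v·t = 0.87·70750 = 61550 m = 61.55 km.

61.6 km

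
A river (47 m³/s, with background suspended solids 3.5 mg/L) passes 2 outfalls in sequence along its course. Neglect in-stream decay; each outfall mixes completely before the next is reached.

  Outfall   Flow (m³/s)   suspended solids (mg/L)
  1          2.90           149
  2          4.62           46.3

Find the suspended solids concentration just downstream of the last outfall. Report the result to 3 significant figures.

Below outfall 1: Q → 49.90 m³/s, C = (47.00·3.500 + 2.900·149.0)/49.90 = 11.96 mg/L.
Below outfall 2: Q → 54.52 m³/s, C = (49.90·11.96 + 4.620·46.30)/54.52 = 14.87 mg/L.

14.9 mg/L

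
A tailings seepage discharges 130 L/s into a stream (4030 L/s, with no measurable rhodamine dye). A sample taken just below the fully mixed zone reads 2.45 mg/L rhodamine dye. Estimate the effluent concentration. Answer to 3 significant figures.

Mass balance: 4030·0 + 130.0·Cₑ = 4160·2.450
→ Cₑ = (4160·2.450 − 4030·0) / 130.0 = 78.40 mg/L.

78.4 mg/L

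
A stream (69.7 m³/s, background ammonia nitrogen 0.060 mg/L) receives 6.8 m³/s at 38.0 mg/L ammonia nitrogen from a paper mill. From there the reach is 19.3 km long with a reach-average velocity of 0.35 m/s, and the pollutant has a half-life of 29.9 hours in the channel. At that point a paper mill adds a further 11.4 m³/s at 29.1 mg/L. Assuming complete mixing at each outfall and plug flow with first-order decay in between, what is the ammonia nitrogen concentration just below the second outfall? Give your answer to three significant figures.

Mixed concentration C = ΣQC/ΣQ = (69.70·0.06000 + 6.800·38.00) / 76.50 = 262.6/76.50 = 3.432 mg/L; combined flow 76.50 m³/s.
Travel time t = 19.3·1000 / 0.35 = 55140 s = 15.32 h.
Half-life 29.9 h → k = ln 2 / 29.9 = 0.02318 h⁻¹ = 0.5564 d⁻¹.
Decay over the reach: 3.432·exp(−kt) = 3.432·0.7011 = 2.407 mg/L.
At the second outfall, C = (76.50·2.407 + 11.40·29.10) / (76.50 + 11.40) = 5.868 mg/L.

5.87 mg/L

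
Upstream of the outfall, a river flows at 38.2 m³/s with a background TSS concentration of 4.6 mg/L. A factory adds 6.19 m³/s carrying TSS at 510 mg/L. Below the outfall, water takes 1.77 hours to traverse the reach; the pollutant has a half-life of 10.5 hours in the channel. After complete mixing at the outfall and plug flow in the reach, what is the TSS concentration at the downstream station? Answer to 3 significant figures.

Mixed concentration C = ΣQC/ΣQ = (38.20·4.600 + 6.190·510.0) / 44.39 = 3333/44.39 = 75.08 mg/L.
Half-life 10.5 h → k = ln 2 / 10.5 = 0.06601 h⁻¹ = 1.584 d⁻¹.
After decay, C = 75.08 × e^(−kt) = 75.08 × 0.8897 = 66.80 mg/L.

66.8 mg/L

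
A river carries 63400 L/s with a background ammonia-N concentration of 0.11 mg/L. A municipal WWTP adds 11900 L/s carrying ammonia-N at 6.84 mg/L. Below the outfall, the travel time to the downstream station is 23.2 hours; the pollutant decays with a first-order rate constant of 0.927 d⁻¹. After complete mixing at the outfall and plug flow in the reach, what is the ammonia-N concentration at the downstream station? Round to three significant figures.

0.479 mg/L

Conservation of mass: C = (63400·0.1100 + 11900·6.840) / 75300 = 88370/75300 = 1.174 mg/L.
After decay, C = 1.174 × e^(−kt) = 1.174 × 0.4082 = 0.4790 mg/L.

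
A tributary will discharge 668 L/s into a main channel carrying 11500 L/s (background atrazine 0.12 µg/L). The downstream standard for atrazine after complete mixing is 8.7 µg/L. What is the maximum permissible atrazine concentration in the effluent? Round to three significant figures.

156 µg/L

At the limit, (Qr·Cr + Qe·Cₑ)/(Qr + Qe) = 8.7:
Cₑ = (12170·8.7 − 11500·0.1200) / 668.0 = 156.4 µg/L.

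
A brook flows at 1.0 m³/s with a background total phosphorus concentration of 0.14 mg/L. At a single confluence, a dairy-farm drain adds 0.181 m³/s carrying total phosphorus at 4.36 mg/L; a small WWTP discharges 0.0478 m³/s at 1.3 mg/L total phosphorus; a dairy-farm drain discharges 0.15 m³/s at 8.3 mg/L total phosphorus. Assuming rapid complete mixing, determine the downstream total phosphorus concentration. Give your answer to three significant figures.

Conservation of mass: C = (1.000·0.1400 + 0.1810·4.360 + 0.04780·1.300 + 0.1500·8.300) / 1.379 = 2.236/1.379 = 1.622 mg/L.

1.62 mg/L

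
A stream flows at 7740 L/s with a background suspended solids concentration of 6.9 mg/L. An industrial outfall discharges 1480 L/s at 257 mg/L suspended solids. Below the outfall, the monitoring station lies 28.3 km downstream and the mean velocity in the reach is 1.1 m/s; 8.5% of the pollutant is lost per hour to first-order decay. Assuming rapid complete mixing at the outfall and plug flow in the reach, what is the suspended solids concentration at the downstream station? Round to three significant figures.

24.9 mg/L

Mixed concentration C = ΣQC/ΣQ = (7740·6.900 + 1480·257.0) / 9220 = 433800/9220 = 47.05 mg/L.
Travel time t = 28.3·1000 / 1.1 = 25730 s = 7.146 h.
8.5%/h lost → k = −ln(1 − 0.085) = 0.08883 h⁻¹.
Decay over the reach: 47.05·exp(−kt) = 47.05·0.5300 = 24.94 mg/L.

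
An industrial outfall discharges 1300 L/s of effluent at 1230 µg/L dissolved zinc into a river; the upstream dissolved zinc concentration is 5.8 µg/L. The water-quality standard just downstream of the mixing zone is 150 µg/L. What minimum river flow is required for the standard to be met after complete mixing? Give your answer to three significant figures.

Set C_mix = 150: (Q·5.800 + 1300·1230) / (Q + 1300) = 150
→ Q = 1300·(1230 − 150)/(150 − 5.800) = 9736 L/s.

9740 L/s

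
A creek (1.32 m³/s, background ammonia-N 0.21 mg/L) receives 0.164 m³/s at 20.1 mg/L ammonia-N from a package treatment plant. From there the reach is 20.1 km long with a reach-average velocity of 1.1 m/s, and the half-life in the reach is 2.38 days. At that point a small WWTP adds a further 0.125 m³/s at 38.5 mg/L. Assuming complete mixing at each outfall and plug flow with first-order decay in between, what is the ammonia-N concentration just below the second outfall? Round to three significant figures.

5.08 mg/L

After mixing, C = (1.320·0.2100 + 0.1640·20.10) / 1.484 = 3.574/1.484 = 2.408 mg/L; combined flow 1.484 m³/s.
Travel time t = 20.1·1000 / 1.1 = 18270 s = 5.076 h.
Half-life 2.38 d → k = ln 2 / 2.38 = 0.2912 d⁻¹.
After decay, C = 2.408 × e^(−kt) = 2.408 × 0.9403 = 2.264 mg/L.
Second outfall: C = (1.484·2.264 + 0.1250·38.50)/1.609 = 5.079 mg/L.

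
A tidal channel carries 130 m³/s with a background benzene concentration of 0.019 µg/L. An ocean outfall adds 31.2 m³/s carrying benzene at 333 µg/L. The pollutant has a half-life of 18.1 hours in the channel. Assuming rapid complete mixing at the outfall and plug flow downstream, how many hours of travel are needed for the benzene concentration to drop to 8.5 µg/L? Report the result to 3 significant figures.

Mixed concentration C = ΣQC/ΣQ = (130.0·0.01900 + 31.20·333.0) / 161.2 = 10390/161.2 = 64.47 µg/L.
Half-life 18.1 h → k = ln 2 / 18.1 = 0.03830 h⁻¹ = 0.9191 d⁻¹.
64.47·exp(−k·t) = 8.5 → t = ln(64.47/8.5)/k = 190500 s = 52.91 h.

52.9 h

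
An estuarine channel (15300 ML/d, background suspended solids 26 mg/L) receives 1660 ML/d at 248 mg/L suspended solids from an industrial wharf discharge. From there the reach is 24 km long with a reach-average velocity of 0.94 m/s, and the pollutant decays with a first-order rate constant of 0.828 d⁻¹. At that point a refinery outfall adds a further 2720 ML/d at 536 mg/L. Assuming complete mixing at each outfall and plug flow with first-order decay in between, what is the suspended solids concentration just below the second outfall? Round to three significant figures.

106 mg/L

Conservation of mass: C = (15300·26.00 + 1660·248.0) / 16960 = 809500/16960 = 47.73 mg/L; combined flow 16960 ML/d.
Travel time t = 24·1000 / 0.94 = 25530 s = 7.092 h.
Applying C = C₀e^(−kt): 47.73 × 0.7830 = 37.37 mg/L.
At the second outfall, C = (16960·37.37 + 2720·536.0) / (16960 + 2720) = 106.3 mg/L.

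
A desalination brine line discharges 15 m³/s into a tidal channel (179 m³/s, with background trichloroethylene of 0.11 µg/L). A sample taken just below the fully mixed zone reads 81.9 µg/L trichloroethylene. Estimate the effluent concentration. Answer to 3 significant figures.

Mass balance: 179.0·0.1100 + 15.00·Cₑ = 194.0·81.90
→ Cₑ = (194.0·81.90 − 179.0·0.1100) / 15.00 = 1058 µg/L.

1060 µg/L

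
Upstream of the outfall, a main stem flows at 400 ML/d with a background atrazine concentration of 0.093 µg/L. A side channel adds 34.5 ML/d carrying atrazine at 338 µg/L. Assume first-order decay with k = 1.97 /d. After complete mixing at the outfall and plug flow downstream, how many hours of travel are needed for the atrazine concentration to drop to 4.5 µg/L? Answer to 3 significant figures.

Mass balance: C = (400.0·0.09300 + 34.50·338.0) / 434.5 = 11700/434.5 = 26.92 µg/L.
26.92·exp(−k·t) = 4.5 → t = ln(26.92/4.5)/k = 78460 s = 21.79 h.

21.8 h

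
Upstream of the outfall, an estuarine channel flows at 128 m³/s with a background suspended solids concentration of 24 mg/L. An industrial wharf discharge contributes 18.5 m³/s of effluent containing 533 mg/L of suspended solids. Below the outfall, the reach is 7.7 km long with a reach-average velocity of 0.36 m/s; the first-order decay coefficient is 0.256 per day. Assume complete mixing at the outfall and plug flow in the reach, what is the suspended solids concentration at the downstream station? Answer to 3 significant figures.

Conservation of mass: C = (128.0·24.00 + 18.50·533.0) / 146.5 = 12930/146.5 = 88.28 mg/L.
Travel time t = 7.7·1000 / 0.36 = 21390 s = 5.941 h.
Applying C = C₀e^(−kt): 88.28 × 0.9386 = 82.86 mg/L.

82.9 mg/L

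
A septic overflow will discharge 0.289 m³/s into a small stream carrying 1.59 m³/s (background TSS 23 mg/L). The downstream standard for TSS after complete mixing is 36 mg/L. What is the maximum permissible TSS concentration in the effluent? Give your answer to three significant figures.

At the limit, (Qr·Cr + Qe·Cₑ)/(Qr + Qe) = 36:
Cₑ = (1.879·36 − 1.590·23.00) / 0.2890 = 107.5 mg/L.

108 mg/L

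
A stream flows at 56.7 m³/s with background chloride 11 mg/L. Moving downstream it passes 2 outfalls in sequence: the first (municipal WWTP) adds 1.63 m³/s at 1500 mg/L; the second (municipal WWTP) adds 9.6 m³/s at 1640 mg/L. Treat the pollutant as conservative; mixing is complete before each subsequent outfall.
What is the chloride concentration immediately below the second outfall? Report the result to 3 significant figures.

277 mg/L

Outfall 1: combined Q = 58.33 m³/s; C = (56.70·11.00 + 1.630·1500)/58.33 = 52.61 mg/L.
Outfall 2: combined Q = 67.93 m³/s; C = (58.33·52.61 + 9.600·1640)/67.93 = 276.9 mg/L.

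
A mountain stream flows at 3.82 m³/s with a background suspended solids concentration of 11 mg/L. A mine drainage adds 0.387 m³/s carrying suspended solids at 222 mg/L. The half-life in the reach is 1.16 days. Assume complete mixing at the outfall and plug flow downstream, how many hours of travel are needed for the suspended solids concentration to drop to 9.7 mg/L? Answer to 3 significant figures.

Mixed concentration C = ΣQC/ΣQ = (3.820·11.00 + 0.3870·222.0) / 4.207 = 127.9/4.207 = 30.41 mg/L.
Half-life 1.16 d → k = ln 2 / 1.16 = 0.5975 d⁻¹.
30.41·exp(−k·t) = 9.7 → t = ln(30.41/9.7)/k = 165200 s = 45.89 h.

45.9 h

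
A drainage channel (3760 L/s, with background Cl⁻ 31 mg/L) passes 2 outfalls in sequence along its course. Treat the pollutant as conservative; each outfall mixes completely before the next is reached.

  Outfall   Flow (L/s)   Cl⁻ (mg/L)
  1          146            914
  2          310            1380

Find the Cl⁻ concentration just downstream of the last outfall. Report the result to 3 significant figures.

After outfall 1: Q = 3760 + 146.0 = 3906 L/s; C = (3760·31.00 + 146.0·914.0)/3906 = 64.01 mg/L.
After outfall 2: Q = 3906 + 310.0 = 4216 L/s; C = (3906·64.01 + 310.0·1380)/4216 = 160.8 mg/L.

161 mg/L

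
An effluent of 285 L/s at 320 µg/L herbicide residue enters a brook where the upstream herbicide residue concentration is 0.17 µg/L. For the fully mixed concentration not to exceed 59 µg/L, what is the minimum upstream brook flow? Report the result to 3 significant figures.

Set C_mix = 59: (Q·0.1700 + 285.0·320.0) / (Q + 285.0) = 59
→ Q = 285.0·(320.0 − 59)/(59 − 0.1700) = 1264 L/s.

1260 L/s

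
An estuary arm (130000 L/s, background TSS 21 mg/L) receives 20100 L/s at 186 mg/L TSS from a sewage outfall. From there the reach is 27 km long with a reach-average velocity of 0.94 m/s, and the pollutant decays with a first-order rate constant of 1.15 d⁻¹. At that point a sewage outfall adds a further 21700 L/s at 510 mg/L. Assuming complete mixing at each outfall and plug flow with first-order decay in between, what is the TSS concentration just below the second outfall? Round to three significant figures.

90.1 mg/L

Conservation of mass: C = (130000·21.00 + 20100·186.0) / 150100 = 6469000/150100 = 43.10 mg/L; combined flow 150100 L/s.
Travel time t = 27·1000 / 0.94 = 28720 s = 7.979 h.
After decay, C = 43.10 × e^(−kt) = 43.10 × 0.6823 = 29.40 mg/L.
At the second outfall, C = (150100·29.40 + 21700·510.0) / (150100 + 21700) = 90.11 mg/L.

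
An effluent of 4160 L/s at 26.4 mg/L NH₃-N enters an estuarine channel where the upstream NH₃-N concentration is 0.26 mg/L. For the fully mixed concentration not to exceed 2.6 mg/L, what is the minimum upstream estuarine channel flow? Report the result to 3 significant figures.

42300 L/s

Set C_mix = 2.6: (Q·0.2600 + 4160·26.40) / (Q + 4160) = 2.6
→ Q = 4160·(26.40 − 2.6)/(2.6 − 0.2600) = 42310 L/s.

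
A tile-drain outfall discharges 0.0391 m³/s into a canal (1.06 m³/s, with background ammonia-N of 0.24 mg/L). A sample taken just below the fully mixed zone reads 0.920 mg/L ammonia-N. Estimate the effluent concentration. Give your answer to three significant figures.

19.4 mg/L

Mass balance: 1.060·0.2400 + 0.03910·Cₑ = 1.099·0.9200
→ Cₑ = (1.099·0.9200 − 1.060·0.2400) / 0.03910 = 19.35 mg/L.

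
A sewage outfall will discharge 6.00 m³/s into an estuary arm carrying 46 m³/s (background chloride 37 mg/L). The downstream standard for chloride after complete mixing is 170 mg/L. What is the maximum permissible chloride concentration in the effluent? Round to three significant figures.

1190 mg/L

At the limit, (Qr·Cr + Qe·Cₑ)/(Qr + Qe) = 170:
Cₑ = (52.00·170 − 46.00·37.00) / 6.000 = 1190 mg/L.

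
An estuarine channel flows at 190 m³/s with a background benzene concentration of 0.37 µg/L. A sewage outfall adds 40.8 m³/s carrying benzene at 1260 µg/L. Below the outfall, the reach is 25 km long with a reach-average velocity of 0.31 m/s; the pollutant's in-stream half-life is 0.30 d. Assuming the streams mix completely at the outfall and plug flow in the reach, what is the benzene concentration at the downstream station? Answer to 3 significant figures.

25.8 µg/L

Conservation of mass: C = (190.0·0.3700 + 40.80·1260) / 230.8 = 51480/230.8 = 223.0 µg/L.
Travel time t = 25·1000 / 0.31 = 80650 s = 22.40 h.
Half-life 0.30 d → k = ln 2 / 0.30 = 2.310 d⁻¹.
Applying C = C₀e^(−kt): 223.0 × 0.1157 = 25.81 µg/L.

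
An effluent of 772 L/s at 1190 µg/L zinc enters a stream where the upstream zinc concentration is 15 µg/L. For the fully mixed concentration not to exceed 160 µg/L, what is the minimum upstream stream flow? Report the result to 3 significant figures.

Set C_mix = 160: (Q·15.00 + 772.0·1190) / (Q + 772.0) = 160
→ Q = 772.0·(1190 − 160)/(160 − 15.00) = 5484 L/s.

5480 L/s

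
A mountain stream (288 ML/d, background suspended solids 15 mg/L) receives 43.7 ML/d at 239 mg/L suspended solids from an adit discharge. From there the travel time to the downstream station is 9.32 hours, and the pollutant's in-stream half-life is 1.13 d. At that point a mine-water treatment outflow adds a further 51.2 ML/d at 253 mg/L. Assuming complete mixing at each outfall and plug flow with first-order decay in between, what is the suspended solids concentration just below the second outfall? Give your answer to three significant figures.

Mass balance: C = (288.0·15.00 + 43.70·239.0) / 331.7 = 14760/331.7 = 44.51 mg/L; combined flow 331.7 ML/d.
Half-life 1.13 d → k = ln 2 / 1.13 = 0.6134 d⁻¹.
After decay, C = 44.51 × e^(−kt) = 44.51 × 0.7880 = 35.08 mg/L.
At the second outfall, C = (331.7·35.08 + 51.20·253.0) / (331.7 + 51.20) = 64.22 mg/L.

64.2 mg/L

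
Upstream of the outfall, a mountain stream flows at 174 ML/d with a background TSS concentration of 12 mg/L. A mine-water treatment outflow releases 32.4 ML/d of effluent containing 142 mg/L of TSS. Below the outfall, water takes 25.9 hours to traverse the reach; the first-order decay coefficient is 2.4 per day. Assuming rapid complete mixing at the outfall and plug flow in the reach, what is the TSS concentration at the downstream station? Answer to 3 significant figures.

Mass balance: C = (174.0·12.00 + 32.40·142.0) / 206.4 = 6689/206.4 = 32.41 mg/L.
After decay, C = 32.41 × e^(−kt) = 32.41 × 0.07502 = 2.431 mg/L.

2.43 mg/L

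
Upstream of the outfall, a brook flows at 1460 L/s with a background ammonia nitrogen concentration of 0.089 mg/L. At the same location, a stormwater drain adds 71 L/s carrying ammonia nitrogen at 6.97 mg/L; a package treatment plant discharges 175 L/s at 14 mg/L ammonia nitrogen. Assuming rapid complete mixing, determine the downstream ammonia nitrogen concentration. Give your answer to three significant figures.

Mixed concentration C = ΣQC/ΣQ = (1460·0.08900 + 71.00·6.970 + 175.0·14.00) / 1706 = 3075/1706 = 1.802 mg/L.

1.80 mg/L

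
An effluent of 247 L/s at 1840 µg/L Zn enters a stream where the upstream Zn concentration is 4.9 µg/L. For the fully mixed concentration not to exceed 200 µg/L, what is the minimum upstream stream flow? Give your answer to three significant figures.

Set C_mix = 200: (Q·4.900 + 247.0·1840) / (Q + 247.0) = 200
→ Q = 247.0·(1840 − 200)/(200 − 4.900) = 2076 L/s.

2080 L/s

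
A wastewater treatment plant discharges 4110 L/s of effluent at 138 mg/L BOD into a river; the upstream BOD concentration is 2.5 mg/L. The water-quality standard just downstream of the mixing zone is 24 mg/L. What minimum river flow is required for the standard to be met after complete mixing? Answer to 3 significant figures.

Set C_mix = 24: (Q·2.500 + 4110·138.0) / (Q + 4110) = 24
→ Q = 4110·(138.0 − 24)/(24 − 2.500) = 21790 L/s.

21800 L/s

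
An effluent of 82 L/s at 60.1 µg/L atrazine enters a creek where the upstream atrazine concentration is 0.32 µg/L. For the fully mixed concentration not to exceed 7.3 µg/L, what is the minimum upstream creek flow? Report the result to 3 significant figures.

620 L/s

Set C_mix = 7.3: (Q·0.3200 + 82.00·60.10) / (Q + 82.00) = 7.3
→ Q = 82.00·(60.10 − 7.3)/(7.3 − 0.3200) = 620.3 L/s.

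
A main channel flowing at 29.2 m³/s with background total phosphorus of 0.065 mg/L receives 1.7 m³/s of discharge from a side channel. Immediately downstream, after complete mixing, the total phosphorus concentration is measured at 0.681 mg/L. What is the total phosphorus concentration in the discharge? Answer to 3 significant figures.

Mass balance: 29.20·0.06500 + 1.700·Cₑ = 30.90·0.6810
→ Cₑ = (30.90·0.6810 − 29.20·0.06500) / 1.700 = 11.26 mg/L.

11.3 mg/L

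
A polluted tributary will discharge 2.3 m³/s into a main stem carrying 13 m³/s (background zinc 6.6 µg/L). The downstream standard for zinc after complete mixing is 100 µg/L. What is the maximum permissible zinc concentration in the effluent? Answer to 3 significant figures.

628 µg/L

At the limit, (Qr·Cr + Qe·Cₑ)/(Qr + Qe) = 100:
Cₑ = (15.30·100 − 13.00·6.600) / 2.300 = 627.9 µg/L.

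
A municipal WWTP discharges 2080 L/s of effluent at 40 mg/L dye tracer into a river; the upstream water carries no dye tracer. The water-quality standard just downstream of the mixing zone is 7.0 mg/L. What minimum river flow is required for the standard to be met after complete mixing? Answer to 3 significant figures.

9810 L/s

Set C_mix = 7.0: (Q·0 + 2080·40.00) / (Q + 2080) = 7.0
→ Q = 2080·(40.00 − 7.0)/(7.0 − 0) = 9806 L/s.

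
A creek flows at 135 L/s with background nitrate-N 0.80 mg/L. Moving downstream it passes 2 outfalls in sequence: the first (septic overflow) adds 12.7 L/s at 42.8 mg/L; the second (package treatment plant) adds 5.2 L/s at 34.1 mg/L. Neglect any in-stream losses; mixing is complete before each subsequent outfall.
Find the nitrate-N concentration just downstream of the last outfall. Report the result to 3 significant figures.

Below outfall 1: Q → 147.7 L/s, C = (135.0·0.8000 + 12.70·42.80)/147.7 = 4.411 mg/L.
Below outfall 2: Q → 152.9 L/s, C = (147.7·4.411 + 5.200·34.10)/152.9 = 5.421 mg/L.

5.42 mg/L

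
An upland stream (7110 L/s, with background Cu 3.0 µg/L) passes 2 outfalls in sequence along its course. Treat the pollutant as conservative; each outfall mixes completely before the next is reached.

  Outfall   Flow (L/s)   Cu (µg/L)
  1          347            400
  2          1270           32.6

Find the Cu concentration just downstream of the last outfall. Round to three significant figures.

23.1 µg/L

Below outfall 1: Q → 7457 L/s, C = (7110·3.000 + 347.0·400.0)/7457 = 21.47 µg/L.
Below outfall 2: Q → 8727 L/s, C = (7457·21.47 + 1270·32.60)/8727 = 23.09 µg/L.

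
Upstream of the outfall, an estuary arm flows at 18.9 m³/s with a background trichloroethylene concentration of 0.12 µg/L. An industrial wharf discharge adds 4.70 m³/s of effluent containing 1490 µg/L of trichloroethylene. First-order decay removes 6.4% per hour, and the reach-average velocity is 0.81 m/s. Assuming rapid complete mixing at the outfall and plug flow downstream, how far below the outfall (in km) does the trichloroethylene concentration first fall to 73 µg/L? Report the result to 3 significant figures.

Mass balance: C = (18.90·0.1200 + 4.700·1490) / 23.60 = 7005/23.60 = 296.8 µg/L.
6.4%/h lost → k = −ln(1 − 0.064) = 0.06614 h⁻¹.
Set 296.8·exp(−k·t) = 73 → t = ln(296.8/73)/k = 76350 s = 21.21 h.
Distance = v·t = 0.81·76350 = 61840 m = 61.84 km.

61.8 km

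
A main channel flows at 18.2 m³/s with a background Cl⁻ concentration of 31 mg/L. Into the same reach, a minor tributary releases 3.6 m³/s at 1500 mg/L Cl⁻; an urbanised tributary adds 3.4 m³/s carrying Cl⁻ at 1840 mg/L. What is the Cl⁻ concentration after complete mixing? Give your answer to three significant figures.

485 mg/L

Mass balance: C = (18.20·31.00 + 3.600·1500 + 3.400·1840) / 25.20 = 12220/25.20 = 484.9 mg/L.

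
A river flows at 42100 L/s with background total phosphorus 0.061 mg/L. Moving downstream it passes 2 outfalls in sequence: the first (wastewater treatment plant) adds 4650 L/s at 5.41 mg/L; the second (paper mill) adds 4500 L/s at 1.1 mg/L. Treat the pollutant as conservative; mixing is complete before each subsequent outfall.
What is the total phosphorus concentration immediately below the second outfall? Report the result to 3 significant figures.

0.638 mg/L

Outfall 1: combined Q = 46750 L/s; C = (42100·0.06100 + 4650·5.410)/46750 = 0.5930 mg/L.
Outfall 2: combined Q = 51250 L/s; C = (46750·0.5930 + 4500·1.100)/51250 = 0.6376 mg/L.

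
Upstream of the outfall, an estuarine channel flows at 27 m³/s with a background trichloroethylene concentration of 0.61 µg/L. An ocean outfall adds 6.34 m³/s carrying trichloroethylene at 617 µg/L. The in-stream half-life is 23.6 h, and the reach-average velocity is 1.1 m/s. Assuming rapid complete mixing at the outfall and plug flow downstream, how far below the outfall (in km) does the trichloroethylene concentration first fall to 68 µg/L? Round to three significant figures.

74.1 km

After mixing, C = (27.00·0.6100 + 6.340·617.0) / 33.34 = 3928/33.34 = 117.8 µg/L.
Half-life 23.6 h → k = ln 2 / 23.6 = 0.02937 h⁻¹ = 0.7049 d⁻¹.
Set 117.8·exp(−k·t) = 68 → t = ln(117.8/68)/k = 67380 s = 18.72 h.
Distance = v·t = 1.1·67380 = 74110 m = 74.11 km.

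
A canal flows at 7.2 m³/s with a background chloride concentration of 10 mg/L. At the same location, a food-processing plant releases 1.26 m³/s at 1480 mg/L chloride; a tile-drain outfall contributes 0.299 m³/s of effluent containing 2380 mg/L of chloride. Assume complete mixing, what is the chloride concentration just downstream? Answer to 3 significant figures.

After mixing, C = (7.200·10.00 + 1.260·1480 + 0.2990·2380) / 8.759 = 2648/8.759 = 302.4 mg/L.

302 mg/L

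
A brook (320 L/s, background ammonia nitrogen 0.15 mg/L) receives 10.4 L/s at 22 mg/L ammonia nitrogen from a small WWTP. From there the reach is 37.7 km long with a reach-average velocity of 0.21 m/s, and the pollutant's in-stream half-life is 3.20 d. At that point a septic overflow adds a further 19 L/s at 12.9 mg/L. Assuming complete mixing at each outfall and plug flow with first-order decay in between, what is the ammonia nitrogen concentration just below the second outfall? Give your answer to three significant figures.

After mixing, C = (320.0·0.1500 + 10.40·22.00) / 330.4 = 276.8/330.4 = 0.8378 mg/L; combined flow 330.4 L/s.
Travel time t = 37.7·1000 / 0.21 = 179500 s = 49.87 h.
Half-life 3.20 d → k = ln 2 / 3.20 = 0.2166 d⁻¹.
Decay over the reach: 0.8378·exp(−kt) = 0.8378·0.6376 = 0.5341 mg/L.
At the second outfall, C = (330.4·0.5341 + 19.00·12.90) / (330.4 + 19.00) = 1.207 mg/L.

1.21 mg/L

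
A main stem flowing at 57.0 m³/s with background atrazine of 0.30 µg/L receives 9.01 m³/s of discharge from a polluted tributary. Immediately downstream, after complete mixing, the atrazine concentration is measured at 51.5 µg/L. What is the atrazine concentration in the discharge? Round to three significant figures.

375 µg/L

Mass balance: 57.00·0.3000 + 9.010·Cₑ = 66.01·51.50
→ Cₑ = (66.01·51.50 − 57.00·0.3000) / 9.010 = 375.4 µg/L.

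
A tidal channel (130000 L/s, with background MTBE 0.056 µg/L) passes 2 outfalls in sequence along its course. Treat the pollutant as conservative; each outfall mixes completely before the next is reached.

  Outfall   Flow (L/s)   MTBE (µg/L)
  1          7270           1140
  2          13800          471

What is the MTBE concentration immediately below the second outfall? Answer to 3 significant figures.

97.9 µg/L

After outfall 1: Q = 130000 + 7270 = 137300 L/s; C = (130000·0.05600 + 7270·1140)/137300 = 60.43 µg/L.
After outfall 2: Q = 137300 + 13800 = 151100 L/s; C = (137300·60.43 + 13800·471.0)/151100 = 97.93 µg/L.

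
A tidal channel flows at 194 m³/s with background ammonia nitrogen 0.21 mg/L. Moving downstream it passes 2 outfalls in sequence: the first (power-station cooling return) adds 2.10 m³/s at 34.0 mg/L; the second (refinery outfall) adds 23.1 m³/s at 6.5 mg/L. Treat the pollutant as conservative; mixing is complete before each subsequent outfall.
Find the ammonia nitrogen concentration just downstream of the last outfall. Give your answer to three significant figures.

1.20 mg/L

Outfall 1: combined Q = 196.1 m³/s; C = (194.0·0.2100 + 2.100·34.00)/196.1 = 0.5719 mg/L.
Outfall 2: combined Q = 219.2 m³/s; C = (196.1·0.5719 + 23.10·6.500)/219.2 = 1.197 mg/L.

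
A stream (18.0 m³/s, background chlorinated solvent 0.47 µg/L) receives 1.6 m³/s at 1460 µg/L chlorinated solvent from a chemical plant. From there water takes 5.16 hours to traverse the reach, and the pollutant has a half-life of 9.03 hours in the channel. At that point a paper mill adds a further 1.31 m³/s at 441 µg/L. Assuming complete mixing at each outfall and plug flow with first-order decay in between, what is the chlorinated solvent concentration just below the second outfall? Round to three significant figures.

103 µg/L

Conservation of mass: C = (18.00·0.4700 + 1.600·1460) / 19.60 = 2344/19.60 = 119.6 µg/L; combined flow 19.60 m³/s.
Half-life 9.03 h → k = ln 2 / 9.03 = 0.07676 h⁻¹ = 1.842 d⁻¹.
First-order decay: C = 119.6·exp(−k·t) = 119.6·0.6730 = 80.50 µg/L.
At the second outfall, C = (19.60·80.50 + 1.310·441.0) / (19.60 + 1.310) = 103.1 µg/L.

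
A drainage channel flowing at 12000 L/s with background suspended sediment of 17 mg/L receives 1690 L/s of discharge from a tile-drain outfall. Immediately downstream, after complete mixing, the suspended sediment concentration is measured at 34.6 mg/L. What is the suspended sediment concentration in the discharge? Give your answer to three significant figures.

Mass balance: 12000·17.00 + 1690·Cₑ = 13690·34.60
→ Cₑ = (13690·34.60 − 12000·17.00) / 1690 = 159.6 mg/L.

160 mg/L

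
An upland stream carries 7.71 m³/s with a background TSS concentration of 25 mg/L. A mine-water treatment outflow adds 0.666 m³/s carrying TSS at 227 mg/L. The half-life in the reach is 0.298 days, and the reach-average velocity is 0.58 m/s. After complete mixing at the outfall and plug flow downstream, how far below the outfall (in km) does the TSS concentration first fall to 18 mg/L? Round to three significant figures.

17.8 km

After mixing, C = (7.710·25.00 + 0.6660·227.0) / 8.376 = 343.9/8.376 = 41.06 mg/L.
Half-life 0.298 d → k = ln 2 / 0.298 = 2.326 d⁻¹.
Set 41.06·exp(−k·t) = 18 → t = ln(41.06/18)/k = 30630 s = 8.509 h.
Distance = v·t = 0.58·30630 = 17770 m = 17.77 km.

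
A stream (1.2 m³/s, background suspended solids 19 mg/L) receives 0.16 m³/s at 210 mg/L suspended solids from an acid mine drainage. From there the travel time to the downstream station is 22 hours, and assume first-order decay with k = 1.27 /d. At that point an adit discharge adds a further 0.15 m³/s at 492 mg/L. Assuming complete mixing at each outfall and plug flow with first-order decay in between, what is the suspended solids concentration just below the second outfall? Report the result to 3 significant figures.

After mixing, C = (1.200·19.00 + 0.1600·210.0) / 1.360 = 56.40/1.360 = 41.47 mg/L; combined flow 1.360 m³/s.
Decay over the reach: 41.47·exp(−kt) = 41.47·0.3122 = 12.95 mg/L.
At the second outfall, C = (1.360·12.95 + 0.1500·492.0) / (1.360 + 0.1500) = 60.53 mg/L.

60.5 mg/L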